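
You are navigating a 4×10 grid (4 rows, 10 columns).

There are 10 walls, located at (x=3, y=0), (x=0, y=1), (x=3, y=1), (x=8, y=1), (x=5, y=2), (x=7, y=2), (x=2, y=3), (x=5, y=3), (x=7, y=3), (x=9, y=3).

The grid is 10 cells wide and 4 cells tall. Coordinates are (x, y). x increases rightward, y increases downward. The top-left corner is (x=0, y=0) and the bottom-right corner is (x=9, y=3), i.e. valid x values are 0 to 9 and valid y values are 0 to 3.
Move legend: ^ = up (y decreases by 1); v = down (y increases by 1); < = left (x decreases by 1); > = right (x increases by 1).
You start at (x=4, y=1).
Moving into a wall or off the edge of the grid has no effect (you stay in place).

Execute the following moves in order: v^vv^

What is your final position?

Answer: Final position: (x=4, y=2)

Derivation:
Start: (x=4, y=1)
  v (down): (x=4, y=1) -> (x=4, y=2)
  ^ (up): (x=4, y=2) -> (x=4, y=1)
  v (down): (x=4, y=1) -> (x=4, y=2)
  v (down): (x=4, y=2) -> (x=4, y=3)
  ^ (up): (x=4, y=3) -> (x=4, y=2)
Final: (x=4, y=2)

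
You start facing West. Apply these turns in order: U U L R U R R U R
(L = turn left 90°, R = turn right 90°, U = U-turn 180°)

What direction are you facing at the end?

Start: West
  U (U-turn (180°)) -> East
  U (U-turn (180°)) -> West
  L (left (90° counter-clockwise)) -> South
  R (right (90° clockwise)) -> West
  U (U-turn (180°)) -> East
  R (right (90° clockwise)) -> South
  R (right (90° clockwise)) -> West
  U (U-turn (180°)) -> East
  R (right (90° clockwise)) -> South
Final: South

Answer: Final heading: South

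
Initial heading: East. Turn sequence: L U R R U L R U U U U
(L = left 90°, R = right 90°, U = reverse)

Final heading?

Answer: Final heading: South

Derivation:
Start: East
  L (left (90° counter-clockwise)) -> North
  U (U-turn (180°)) -> South
  R (right (90° clockwise)) -> West
  R (right (90° clockwise)) -> North
  U (U-turn (180°)) -> South
  L (left (90° counter-clockwise)) -> East
  R (right (90° clockwise)) -> South
  U (U-turn (180°)) -> North
  U (U-turn (180°)) -> South
  U (U-turn (180°)) -> North
  U (U-turn (180°)) -> South
Final: South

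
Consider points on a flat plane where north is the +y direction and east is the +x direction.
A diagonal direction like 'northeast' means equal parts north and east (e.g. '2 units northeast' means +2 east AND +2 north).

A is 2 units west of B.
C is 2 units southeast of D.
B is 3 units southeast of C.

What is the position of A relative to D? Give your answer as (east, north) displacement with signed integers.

Place D at the origin (east=0, north=0).
  C is 2 units southeast of D: delta (east=+2, north=-2); C at (east=2, north=-2).
  B is 3 units southeast of C: delta (east=+3, north=-3); B at (east=5, north=-5).
  A is 2 units west of B: delta (east=-2, north=+0); A at (east=3, north=-5).
Therefore A relative to D: (east=3, north=-5).

Answer: A is at (east=3, north=-5) relative to D.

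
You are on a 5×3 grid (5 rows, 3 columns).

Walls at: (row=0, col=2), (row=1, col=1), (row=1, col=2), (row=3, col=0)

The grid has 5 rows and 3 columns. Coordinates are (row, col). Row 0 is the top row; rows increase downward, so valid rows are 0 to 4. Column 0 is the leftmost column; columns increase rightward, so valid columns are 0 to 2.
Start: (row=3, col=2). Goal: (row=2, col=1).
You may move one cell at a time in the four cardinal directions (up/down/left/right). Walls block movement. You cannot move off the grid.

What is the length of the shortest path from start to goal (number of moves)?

BFS from (row=3, col=2) until reaching (row=2, col=1):
  Distance 0: (row=3, col=2)
  Distance 1: (row=2, col=2), (row=3, col=1), (row=4, col=2)
  Distance 2: (row=2, col=1), (row=4, col=1)  <- goal reached here
One shortest path (2 moves): (row=3, col=2) -> (row=3, col=1) -> (row=2, col=1)

Answer: Shortest path length: 2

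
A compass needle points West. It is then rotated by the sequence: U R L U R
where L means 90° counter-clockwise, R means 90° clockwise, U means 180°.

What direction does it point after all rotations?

Answer: Final heading: North

Derivation:
Start: West
  U (U-turn (180°)) -> East
  R (right (90° clockwise)) -> South
  L (left (90° counter-clockwise)) -> East
  U (U-turn (180°)) -> West
  R (right (90° clockwise)) -> North
Final: North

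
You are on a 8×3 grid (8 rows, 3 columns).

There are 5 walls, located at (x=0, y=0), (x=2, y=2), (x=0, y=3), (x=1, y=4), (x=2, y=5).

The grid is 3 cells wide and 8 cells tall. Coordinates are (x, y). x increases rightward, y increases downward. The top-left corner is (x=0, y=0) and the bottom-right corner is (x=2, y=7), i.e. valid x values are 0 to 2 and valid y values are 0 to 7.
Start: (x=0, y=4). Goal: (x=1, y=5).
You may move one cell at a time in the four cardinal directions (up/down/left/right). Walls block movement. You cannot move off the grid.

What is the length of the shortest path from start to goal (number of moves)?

Answer: Shortest path length: 2

Derivation:
BFS from (x=0, y=4) until reaching (x=1, y=5):
  Distance 0: (x=0, y=4)
  Distance 1: (x=0, y=5)
  Distance 2: (x=1, y=5), (x=0, y=6)  <- goal reached here
One shortest path (2 moves): (x=0, y=4) -> (x=0, y=5) -> (x=1, y=5)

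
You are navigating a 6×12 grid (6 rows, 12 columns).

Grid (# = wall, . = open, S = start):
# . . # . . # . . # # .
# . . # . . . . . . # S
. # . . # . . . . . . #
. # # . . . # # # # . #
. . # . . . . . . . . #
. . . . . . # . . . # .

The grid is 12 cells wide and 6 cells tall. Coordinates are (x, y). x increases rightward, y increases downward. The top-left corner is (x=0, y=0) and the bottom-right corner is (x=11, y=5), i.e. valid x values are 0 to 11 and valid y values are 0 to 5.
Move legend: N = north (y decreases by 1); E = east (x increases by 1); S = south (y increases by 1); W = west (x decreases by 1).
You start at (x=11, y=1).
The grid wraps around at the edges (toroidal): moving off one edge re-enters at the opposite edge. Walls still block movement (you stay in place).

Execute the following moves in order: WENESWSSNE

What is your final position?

Start: (x=11, y=1)
  W (west): blocked, stay at (x=11, y=1)
  E (east): blocked, stay at (x=11, y=1)
  N (north): (x=11, y=1) -> (x=11, y=0)
  E (east): blocked, stay at (x=11, y=0)
  S (south): (x=11, y=0) -> (x=11, y=1)
  W (west): blocked, stay at (x=11, y=1)
  S (south): blocked, stay at (x=11, y=1)
  S (south): blocked, stay at (x=11, y=1)
  N (north): (x=11, y=1) -> (x=11, y=0)
  E (east): blocked, stay at (x=11, y=0)
Final: (x=11, y=0)

Answer: Final position: (x=11, y=0)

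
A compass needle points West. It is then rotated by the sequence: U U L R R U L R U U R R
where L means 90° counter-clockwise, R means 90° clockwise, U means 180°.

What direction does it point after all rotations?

Start: West
  U (U-turn (180°)) -> East
  U (U-turn (180°)) -> West
  L (left (90° counter-clockwise)) -> South
  R (right (90° clockwise)) -> West
  R (right (90° clockwise)) -> North
  U (U-turn (180°)) -> South
  L (left (90° counter-clockwise)) -> East
  R (right (90° clockwise)) -> South
  U (U-turn (180°)) -> North
  U (U-turn (180°)) -> South
  R (right (90° clockwise)) -> West
  R (right (90° clockwise)) -> North
Final: North

Answer: Final heading: North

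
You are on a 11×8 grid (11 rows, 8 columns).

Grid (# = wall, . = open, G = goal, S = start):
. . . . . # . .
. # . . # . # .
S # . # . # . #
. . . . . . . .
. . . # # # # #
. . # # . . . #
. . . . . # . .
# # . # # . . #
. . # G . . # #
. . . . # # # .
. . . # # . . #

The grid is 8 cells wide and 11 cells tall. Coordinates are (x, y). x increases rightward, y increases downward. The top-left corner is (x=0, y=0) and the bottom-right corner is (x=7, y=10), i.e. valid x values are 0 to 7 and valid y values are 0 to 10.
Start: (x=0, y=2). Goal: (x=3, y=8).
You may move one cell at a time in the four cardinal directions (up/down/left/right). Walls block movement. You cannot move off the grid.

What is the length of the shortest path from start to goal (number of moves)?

BFS from (x=0, y=2) until reaching (x=3, y=8):
  Distance 0: (x=0, y=2)
  Distance 1: (x=0, y=1), (x=0, y=3)
  Distance 2: (x=0, y=0), (x=1, y=3), (x=0, y=4)
  Distance 3: (x=1, y=0), (x=2, y=3), (x=1, y=4), (x=0, y=5)
  Distance 4: (x=2, y=0), (x=2, y=2), (x=3, y=3), (x=2, y=4), (x=1, y=5), (x=0, y=6)
  Distance 5: (x=3, y=0), (x=2, y=1), (x=4, y=3), (x=1, y=6)
  Distance 6: (x=4, y=0), (x=3, y=1), (x=4, y=2), (x=5, y=3), (x=2, y=6)
  Distance 7: (x=6, y=3), (x=3, y=6), (x=2, y=7)
  Distance 8: (x=6, y=2), (x=7, y=3), (x=4, y=6)
  Distance 9: (x=4, y=5)
  Distance 10: (x=5, y=5)
  Distance 11: (x=6, y=5)
  Distance 12: (x=6, y=6)
  Distance 13: (x=7, y=6), (x=6, y=7)
  Distance 14: (x=5, y=7)
  Distance 15: (x=5, y=8)
  Distance 16: (x=4, y=8)
  Distance 17: (x=3, y=8)  <- goal reached here
One shortest path (17 moves): (x=0, y=2) -> (x=0, y=3) -> (x=1, y=3) -> (x=1, y=4) -> (x=1, y=5) -> (x=1, y=6) -> (x=2, y=6) -> (x=3, y=6) -> (x=4, y=6) -> (x=4, y=5) -> (x=5, y=5) -> (x=6, y=5) -> (x=6, y=6) -> (x=6, y=7) -> (x=5, y=7) -> (x=5, y=8) -> (x=4, y=8) -> (x=3, y=8)

Answer: Shortest path length: 17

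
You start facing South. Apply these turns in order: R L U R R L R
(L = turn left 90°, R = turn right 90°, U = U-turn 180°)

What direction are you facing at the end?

Answer: Final heading: South

Derivation:
Start: South
  R (right (90° clockwise)) -> West
  L (left (90° counter-clockwise)) -> South
  U (U-turn (180°)) -> North
  R (right (90° clockwise)) -> East
  R (right (90° clockwise)) -> South
  L (left (90° counter-clockwise)) -> East
  R (right (90° clockwise)) -> South
Final: South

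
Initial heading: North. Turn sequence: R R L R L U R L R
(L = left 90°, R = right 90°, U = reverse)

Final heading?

Start: North
  R (right (90° clockwise)) -> East
  R (right (90° clockwise)) -> South
  L (left (90° counter-clockwise)) -> East
  R (right (90° clockwise)) -> South
  L (left (90° counter-clockwise)) -> East
  U (U-turn (180°)) -> West
  R (right (90° clockwise)) -> North
  L (left (90° counter-clockwise)) -> West
  R (right (90° clockwise)) -> North
Final: North

Answer: Final heading: North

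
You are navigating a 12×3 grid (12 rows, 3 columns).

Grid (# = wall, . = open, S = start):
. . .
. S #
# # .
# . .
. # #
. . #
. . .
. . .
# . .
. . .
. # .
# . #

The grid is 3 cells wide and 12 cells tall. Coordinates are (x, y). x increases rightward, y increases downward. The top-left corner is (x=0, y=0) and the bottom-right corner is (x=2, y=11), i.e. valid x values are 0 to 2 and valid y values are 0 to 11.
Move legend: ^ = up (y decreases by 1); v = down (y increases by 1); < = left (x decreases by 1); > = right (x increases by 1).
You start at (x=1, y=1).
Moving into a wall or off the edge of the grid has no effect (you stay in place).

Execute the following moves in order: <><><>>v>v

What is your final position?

Answer: Final position: (x=1, y=1)

Derivation:
Start: (x=1, y=1)
  < (left): (x=1, y=1) -> (x=0, y=1)
  > (right): (x=0, y=1) -> (x=1, y=1)
  < (left): (x=1, y=1) -> (x=0, y=1)
  > (right): (x=0, y=1) -> (x=1, y=1)
  < (left): (x=1, y=1) -> (x=0, y=1)
  > (right): (x=0, y=1) -> (x=1, y=1)
  > (right): blocked, stay at (x=1, y=1)
  v (down): blocked, stay at (x=1, y=1)
  > (right): blocked, stay at (x=1, y=1)
  v (down): blocked, stay at (x=1, y=1)
Final: (x=1, y=1)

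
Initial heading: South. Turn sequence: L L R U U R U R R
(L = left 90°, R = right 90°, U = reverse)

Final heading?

Start: South
  L (left (90° counter-clockwise)) -> East
  L (left (90° counter-clockwise)) -> North
  R (right (90° clockwise)) -> East
  U (U-turn (180°)) -> West
  U (U-turn (180°)) -> East
  R (right (90° clockwise)) -> South
  U (U-turn (180°)) -> North
  R (right (90° clockwise)) -> East
  R (right (90° clockwise)) -> South
Final: South

Answer: Final heading: South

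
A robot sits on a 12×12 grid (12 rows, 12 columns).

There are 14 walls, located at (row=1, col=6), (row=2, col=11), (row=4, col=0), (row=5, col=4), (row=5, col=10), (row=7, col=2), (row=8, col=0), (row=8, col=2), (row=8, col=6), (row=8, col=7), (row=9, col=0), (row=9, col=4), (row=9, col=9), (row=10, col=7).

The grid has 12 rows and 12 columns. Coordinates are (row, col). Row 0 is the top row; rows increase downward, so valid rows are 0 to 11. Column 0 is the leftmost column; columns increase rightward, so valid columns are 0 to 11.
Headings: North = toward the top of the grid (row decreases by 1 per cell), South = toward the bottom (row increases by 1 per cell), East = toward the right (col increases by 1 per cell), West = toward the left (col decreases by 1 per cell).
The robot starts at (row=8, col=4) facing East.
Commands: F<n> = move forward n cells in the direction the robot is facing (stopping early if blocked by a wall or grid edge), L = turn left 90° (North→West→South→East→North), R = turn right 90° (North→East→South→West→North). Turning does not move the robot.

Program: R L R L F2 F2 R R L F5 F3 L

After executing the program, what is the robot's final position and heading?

Answer: Final position: (row=11, col=5), facing East

Derivation:
Start: (row=8, col=4), facing East
  R: turn right, now facing South
  L: turn left, now facing East
  R: turn right, now facing South
  L: turn left, now facing East
  F2: move forward 1/2 (blocked), now at (row=8, col=5)
  F2: move forward 0/2 (blocked), now at (row=8, col=5)
  R: turn right, now facing South
  R: turn right, now facing West
  L: turn left, now facing South
  F5: move forward 3/5 (blocked), now at (row=11, col=5)
  F3: move forward 0/3 (blocked), now at (row=11, col=5)
  L: turn left, now facing East
Final: (row=11, col=5), facing East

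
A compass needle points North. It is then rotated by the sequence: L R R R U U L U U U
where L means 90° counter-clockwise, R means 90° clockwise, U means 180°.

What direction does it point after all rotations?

Answer: Final heading: West

Derivation:
Start: North
  L (left (90° counter-clockwise)) -> West
  R (right (90° clockwise)) -> North
  R (right (90° clockwise)) -> East
  R (right (90° clockwise)) -> South
  U (U-turn (180°)) -> North
  U (U-turn (180°)) -> South
  L (left (90° counter-clockwise)) -> East
  U (U-turn (180°)) -> West
  U (U-turn (180°)) -> East
  U (U-turn (180°)) -> West
Final: West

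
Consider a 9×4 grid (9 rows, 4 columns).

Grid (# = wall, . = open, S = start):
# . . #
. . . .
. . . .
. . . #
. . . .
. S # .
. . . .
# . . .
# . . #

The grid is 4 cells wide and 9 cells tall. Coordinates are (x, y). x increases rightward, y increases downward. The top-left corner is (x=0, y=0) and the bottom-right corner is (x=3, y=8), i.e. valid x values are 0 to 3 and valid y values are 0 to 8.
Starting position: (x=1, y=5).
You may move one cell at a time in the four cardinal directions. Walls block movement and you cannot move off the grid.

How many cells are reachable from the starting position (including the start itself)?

Answer: Reachable cells: 29

Derivation:
BFS flood-fill from (x=1, y=5):
  Distance 0: (x=1, y=5)
  Distance 1: (x=1, y=4), (x=0, y=5), (x=1, y=6)
  Distance 2: (x=1, y=3), (x=0, y=4), (x=2, y=4), (x=0, y=6), (x=2, y=6), (x=1, y=7)
  Distance 3: (x=1, y=2), (x=0, y=3), (x=2, y=3), (x=3, y=4), (x=3, y=6), (x=2, y=7), (x=1, y=8)
  Distance 4: (x=1, y=1), (x=0, y=2), (x=2, y=2), (x=3, y=5), (x=3, y=7), (x=2, y=8)
  Distance 5: (x=1, y=0), (x=0, y=1), (x=2, y=1), (x=3, y=2)
  Distance 6: (x=2, y=0), (x=3, y=1)
Total reachable: 29 (grid has 29 open cells total)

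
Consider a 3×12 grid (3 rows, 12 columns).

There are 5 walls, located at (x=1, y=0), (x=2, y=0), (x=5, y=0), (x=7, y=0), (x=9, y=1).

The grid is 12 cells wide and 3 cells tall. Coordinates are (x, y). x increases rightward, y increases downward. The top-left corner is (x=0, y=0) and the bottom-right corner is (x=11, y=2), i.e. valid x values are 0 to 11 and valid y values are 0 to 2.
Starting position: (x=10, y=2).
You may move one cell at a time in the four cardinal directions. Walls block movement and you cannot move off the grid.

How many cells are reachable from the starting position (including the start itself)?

Answer: Reachable cells: 31

Derivation:
BFS flood-fill from (x=10, y=2):
  Distance 0: (x=10, y=2)
  Distance 1: (x=10, y=1), (x=9, y=2), (x=11, y=2)
  Distance 2: (x=10, y=0), (x=11, y=1), (x=8, y=2)
  Distance 3: (x=9, y=0), (x=11, y=0), (x=8, y=1), (x=7, y=2)
  Distance 4: (x=8, y=0), (x=7, y=1), (x=6, y=2)
  Distance 5: (x=6, y=1), (x=5, y=2)
  Distance 6: (x=6, y=0), (x=5, y=1), (x=4, y=2)
  Distance 7: (x=4, y=1), (x=3, y=2)
  Distance 8: (x=4, y=0), (x=3, y=1), (x=2, y=2)
  Distance 9: (x=3, y=0), (x=2, y=1), (x=1, y=2)
  Distance 10: (x=1, y=1), (x=0, y=2)
  Distance 11: (x=0, y=1)
  Distance 12: (x=0, y=0)
Total reachable: 31 (grid has 31 open cells total)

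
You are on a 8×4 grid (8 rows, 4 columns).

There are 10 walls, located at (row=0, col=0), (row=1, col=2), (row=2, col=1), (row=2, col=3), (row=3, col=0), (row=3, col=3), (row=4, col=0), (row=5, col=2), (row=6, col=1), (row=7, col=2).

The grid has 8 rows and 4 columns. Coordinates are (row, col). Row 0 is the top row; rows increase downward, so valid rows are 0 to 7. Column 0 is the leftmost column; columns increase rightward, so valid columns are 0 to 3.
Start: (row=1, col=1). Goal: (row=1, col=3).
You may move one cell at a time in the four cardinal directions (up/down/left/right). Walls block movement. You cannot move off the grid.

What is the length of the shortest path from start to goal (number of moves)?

Answer: Shortest path length: 4

Derivation:
BFS from (row=1, col=1) until reaching (row=1, col=3):
  Distance 0: (row=1, col=1)
  Distance 1: (row=0, col=1), (row=1, col=0)
  Distance 2: (row=0, col=2), (row=2, col=0)
  Distance 3: (row=0, col=3)
  Distance 4: (row=1, col=3)  <- goal reached here
One shortest path (4 moves): (row=1, col=1) -> (row=0, col=1) -> (row=0, col=2) -> (row=0, col=3) -> (row=1, col=3)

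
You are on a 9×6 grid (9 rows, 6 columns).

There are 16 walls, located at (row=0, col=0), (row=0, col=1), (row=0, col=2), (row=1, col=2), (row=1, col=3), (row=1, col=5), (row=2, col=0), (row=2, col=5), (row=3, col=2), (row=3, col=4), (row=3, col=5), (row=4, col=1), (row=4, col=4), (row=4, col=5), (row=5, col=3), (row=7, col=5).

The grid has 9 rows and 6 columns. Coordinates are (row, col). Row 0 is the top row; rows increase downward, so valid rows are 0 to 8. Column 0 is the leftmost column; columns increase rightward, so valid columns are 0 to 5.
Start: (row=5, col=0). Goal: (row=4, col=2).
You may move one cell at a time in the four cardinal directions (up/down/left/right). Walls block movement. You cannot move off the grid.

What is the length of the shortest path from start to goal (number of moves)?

BFS from (row=5, col=0) until reaching (row=4, col=2):
  Distance 0: (row=5, col=0)
  Distance 1: (row=4, col=0), (row=5, col=1), (row=6, col=0)
  Distance 2: (row=3, col=0), (row=5, col=2), (row=6, col=1), (row=7, col=0)
  Distance 3: (row=3, col=1), (row=4, col=2), (row=6, col=2), (row=7, col=1), (row=8, col=0)  <- goal reached here
One shortest path (3 moves): (row=5, col=0) -> (row=5, col=1) -> (row=5, col=2) -> (row=4, col=2)

Answer: Shortest path length: 3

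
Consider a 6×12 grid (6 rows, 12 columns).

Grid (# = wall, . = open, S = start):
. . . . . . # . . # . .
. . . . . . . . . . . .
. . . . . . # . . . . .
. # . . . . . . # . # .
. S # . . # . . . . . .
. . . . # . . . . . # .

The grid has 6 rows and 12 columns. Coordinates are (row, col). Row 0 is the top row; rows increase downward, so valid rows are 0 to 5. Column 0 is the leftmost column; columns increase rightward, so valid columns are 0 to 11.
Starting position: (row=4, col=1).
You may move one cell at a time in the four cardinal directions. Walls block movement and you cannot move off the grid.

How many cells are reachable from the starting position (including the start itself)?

BFS flood-fill from (row=4, col=1):
  Distance 0: (row=4, col=1)
  Distance 1: (row=4, col=0), (row=5, col=1)
  Distance 2: (row=3, col=0), (row=5, col=0), (row=5, col=2)
  Distance 3: (row=2, col=0), (row=5, col=3)
  Distance 4: (row=1, col=0), (row=2, col=1), (row=4, col=3)
  Distance 5: (row=0, col=0), (row=1, col=1), (row=2, col=2), (row=3, col=3), (row=4, col=4)
  Distance 6: (row=0, col=1), (row=1, col=2), (row=2, col=3), (row=3, col=2), (row=3, col=4)
  Distance 7: (row=0, col=2), (row=1, col=3), (row=2, col=4), (row=3, col=5)
  Distance 8: (row=0, col=3), (row=1, col=4), (row=2, col=5), (row=3, col=6)
  Distance 9: (row=0, col=4), (row=1, col=5), (row=3, col=7), (row=4, col=6)
  Distance 10: (row=0, col=5), (row=1, col=6), (row=2, col=7), (row=4, col=7), (row=5, col=6)
  Distance 11: (row=1, col=7), (row=2, col=8), (row=4, col=8), (row=5, col=5), (row=5, col=7)
  Distance 12: (row=0, col=7), (row=1, col=8), (row=2, col=9), (row=4, col=9), (row=5, col=8)
  Distance 13: (row=0, col=8), (row=1, col=9), (row=2, col=10), (row=3, col=9), (row=4, col=10), (row=5, col=9)
  Distance 14: (row=1, col=10), (row=2, col=11), (row=4, col=11)
  Distance 15: (row=0, col=10), (row=1, col=11), (row=3, col=11), (row=5, col=11)
  Distance 16: (row=0, col=11)
Total reachable: 62 (grid has 62 open cells total)

Answer: Reachable cells: 62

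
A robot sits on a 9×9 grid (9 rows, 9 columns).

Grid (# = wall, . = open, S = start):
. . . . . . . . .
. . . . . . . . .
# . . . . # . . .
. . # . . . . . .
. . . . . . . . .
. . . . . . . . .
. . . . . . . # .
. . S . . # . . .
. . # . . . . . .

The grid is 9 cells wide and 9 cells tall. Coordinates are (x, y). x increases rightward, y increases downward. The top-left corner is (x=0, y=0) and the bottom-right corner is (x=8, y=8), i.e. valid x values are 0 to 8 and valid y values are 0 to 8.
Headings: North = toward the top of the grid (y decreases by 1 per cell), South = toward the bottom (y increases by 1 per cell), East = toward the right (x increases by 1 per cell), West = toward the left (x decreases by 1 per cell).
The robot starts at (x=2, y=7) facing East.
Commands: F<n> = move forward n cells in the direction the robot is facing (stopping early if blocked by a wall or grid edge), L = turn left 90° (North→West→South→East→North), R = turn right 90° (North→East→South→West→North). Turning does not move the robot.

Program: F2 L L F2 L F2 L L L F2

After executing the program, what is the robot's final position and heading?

Start: (x=2, y=7), facing East
  F2: move forward 2, now at (x=4, y=7)
  L: turn left, now facing North
  L: turn left, now facing West
  F2: move forward 2, now at (x=2, y=7)
  L: turn left, now facing South
  F2: move forward 0/2 (blocked), now at (x=2, y=7)
  L: turn left, now facing East
  L: turn left, now facing North
  L: turn left, now facing West
  F2: move forward 2, now at (x=0, y=7)
Final: (x=0, y=7), facing West

Answer: Final position: (x=0, y=7), facing West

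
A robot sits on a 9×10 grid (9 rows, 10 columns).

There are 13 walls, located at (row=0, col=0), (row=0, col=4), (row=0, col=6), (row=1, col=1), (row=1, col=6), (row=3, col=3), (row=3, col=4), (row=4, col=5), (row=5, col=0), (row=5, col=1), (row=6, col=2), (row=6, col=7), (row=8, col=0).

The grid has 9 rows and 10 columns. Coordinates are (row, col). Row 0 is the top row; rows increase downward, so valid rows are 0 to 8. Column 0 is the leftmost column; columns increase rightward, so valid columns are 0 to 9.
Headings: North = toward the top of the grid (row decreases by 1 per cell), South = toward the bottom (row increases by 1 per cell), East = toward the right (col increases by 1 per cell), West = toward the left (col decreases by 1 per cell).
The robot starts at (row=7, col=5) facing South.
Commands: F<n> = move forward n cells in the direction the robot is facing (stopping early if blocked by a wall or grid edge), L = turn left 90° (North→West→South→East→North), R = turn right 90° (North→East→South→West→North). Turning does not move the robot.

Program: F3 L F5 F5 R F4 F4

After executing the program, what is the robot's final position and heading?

Answer: Final position: (row=8, col=9), facing South

Derivation:
Start: (row=7, col=5), facing South
  F3: move forward 1/3 (blocked), now at (row=8, col=5)
  L: turn left, now facing East
  F5: move forward 4/5 (blocked), now at (row=8, col=9)
  F5: move forward 0/5 (blocked), now at (row=8, col=9)
  R: turn right, now facing South
  F4: move forward 0/4 (blocked), now at (row=8, col=9)
  F4: move forward 0/4 (blocked), now at (row=8, col=9)
Final: (row=8, col=9), facing South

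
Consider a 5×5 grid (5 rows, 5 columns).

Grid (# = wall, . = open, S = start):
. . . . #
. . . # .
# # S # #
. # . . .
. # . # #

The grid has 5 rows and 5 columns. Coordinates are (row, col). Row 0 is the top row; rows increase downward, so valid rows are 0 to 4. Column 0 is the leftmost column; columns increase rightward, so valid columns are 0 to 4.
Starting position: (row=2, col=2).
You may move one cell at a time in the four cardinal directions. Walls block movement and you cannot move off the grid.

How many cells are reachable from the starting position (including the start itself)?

Answer: Reachable cells: 12

Derivation:
BFS flood-fill from (row=2, col=2):
  Distance 0: (row=2, col=2)
  Distance 1: (row=1, col=2), (row=3, col=2)
  Distance 2: (row=0, col=2), (row=1, col=1), (row=3, col=3), (row=4, col=2)
  Distance 3: (row=0, col=1), (row=0, col=3), (row=1, col=0), (row=3, col=4)
  Distance 4: (row=0, col=0)
Total reachable: 12 (grid has 15 open cells total)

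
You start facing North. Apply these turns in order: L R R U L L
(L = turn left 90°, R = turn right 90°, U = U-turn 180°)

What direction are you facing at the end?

Answer: Final heading: East

Derivation:
Start: North
  L (left (90° counter-clockwise)) -> West
  R (right (90° clockwise)) -> North
  R (right (90° clockwise)) -> East
  U (U-turn (180°)) -> West
  L (left (90° counter-clockwise)) -> South
  L (left (90° counter-clockwise)) -> East
Final: East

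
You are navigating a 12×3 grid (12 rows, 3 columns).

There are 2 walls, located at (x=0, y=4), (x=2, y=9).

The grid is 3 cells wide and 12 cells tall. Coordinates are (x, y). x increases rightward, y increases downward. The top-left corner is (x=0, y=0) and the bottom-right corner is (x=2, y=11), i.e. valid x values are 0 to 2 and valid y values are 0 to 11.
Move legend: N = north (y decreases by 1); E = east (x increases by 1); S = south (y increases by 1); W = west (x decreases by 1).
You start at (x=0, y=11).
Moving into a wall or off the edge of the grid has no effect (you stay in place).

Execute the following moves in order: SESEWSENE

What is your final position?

Answer: Final position: (x=2, y=10)

Derivation:
Start: (x=0, y=11)
  S (south): blocked, stay at (x=0, y=11)
  E (east): (x=0, y=11) -> (x=1, y=11)
  S (south): blocked, stay at (x=1, y=11)
  E (east): (x=1, y=11) -> (x=2, y=11)
  W (west): (x=2, y=11) -> (x=1, y=11)
  S (south): blocked, stay at (x=1, y=11)
  E (east): (x=1, y=11) -> (x=2, y=11)
  N (north): (x=2, y=11) -> (x=2, y=10)
  E (east): blocked, stay at (x=2, y=10)
Final: (x=2, y=10)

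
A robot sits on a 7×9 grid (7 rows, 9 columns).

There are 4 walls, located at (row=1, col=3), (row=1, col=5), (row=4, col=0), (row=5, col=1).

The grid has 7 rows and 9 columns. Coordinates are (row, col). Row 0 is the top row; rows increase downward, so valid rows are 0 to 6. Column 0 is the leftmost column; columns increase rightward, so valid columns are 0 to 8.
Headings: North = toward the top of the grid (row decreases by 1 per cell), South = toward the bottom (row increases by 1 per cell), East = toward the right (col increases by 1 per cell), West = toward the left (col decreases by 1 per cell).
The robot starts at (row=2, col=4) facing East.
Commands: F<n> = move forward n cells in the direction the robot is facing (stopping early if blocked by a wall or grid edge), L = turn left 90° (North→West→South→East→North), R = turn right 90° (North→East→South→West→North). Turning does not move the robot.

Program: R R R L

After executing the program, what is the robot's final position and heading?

Answer: Final position: (row=2, col=4), facing West

Derivation:
Start: (row=2, col=4), facing East
  R: turn right, now facing South
  R: turn right, now facing West
  R: turn right, now facing North
  L: turn left, now facing West
Final: (row=2, col=4), facing West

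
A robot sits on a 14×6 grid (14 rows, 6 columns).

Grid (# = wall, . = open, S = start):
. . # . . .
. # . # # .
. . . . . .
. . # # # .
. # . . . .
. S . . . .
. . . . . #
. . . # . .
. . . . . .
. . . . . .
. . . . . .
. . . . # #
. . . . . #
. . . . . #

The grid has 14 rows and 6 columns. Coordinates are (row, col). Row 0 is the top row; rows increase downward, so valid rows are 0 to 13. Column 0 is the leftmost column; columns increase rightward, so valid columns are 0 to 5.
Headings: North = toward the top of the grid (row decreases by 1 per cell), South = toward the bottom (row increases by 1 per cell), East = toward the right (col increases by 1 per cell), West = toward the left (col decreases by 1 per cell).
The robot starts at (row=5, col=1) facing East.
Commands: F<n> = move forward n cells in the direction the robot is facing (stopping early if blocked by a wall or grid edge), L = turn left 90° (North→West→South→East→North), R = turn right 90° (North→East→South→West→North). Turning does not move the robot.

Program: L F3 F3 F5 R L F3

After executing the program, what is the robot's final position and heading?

Start: (row=5, col=1), facing East
  L: turn left, now facing North
  F3: move forward 0/3 (blocked), now at (row=5, col=1)
  F3: move forward 0/3 (blocked), now at (row=5, col=1)
  F5: move forward 0/5 (blocked), now at (row=5, col=1)
  R: turn right, now facing East
  L: turn left, now facing North
  F3: move forward 0/3 (blocked), now at (row=5, col=1)
Final: (row=5, col=1), facing North

Answer: Final position: (row=5, col=1), facing North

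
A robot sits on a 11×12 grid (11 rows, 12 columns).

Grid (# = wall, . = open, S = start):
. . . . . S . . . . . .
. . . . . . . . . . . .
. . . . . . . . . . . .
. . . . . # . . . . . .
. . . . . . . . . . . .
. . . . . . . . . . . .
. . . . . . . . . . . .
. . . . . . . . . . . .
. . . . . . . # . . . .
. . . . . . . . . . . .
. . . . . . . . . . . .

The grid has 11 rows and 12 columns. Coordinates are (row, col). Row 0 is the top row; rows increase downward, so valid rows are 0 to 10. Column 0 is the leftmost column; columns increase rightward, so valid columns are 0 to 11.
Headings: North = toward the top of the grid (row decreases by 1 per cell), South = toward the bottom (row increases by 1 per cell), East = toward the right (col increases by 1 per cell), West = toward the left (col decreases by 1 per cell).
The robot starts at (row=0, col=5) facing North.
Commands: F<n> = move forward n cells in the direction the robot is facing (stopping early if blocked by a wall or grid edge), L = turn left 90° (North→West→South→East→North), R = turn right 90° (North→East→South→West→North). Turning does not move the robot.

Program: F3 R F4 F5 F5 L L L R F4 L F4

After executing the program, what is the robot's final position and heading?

Start: (row=0, col=5), facing North
  F3: move forward 0/3 (blocked), now at (row=0, col=5)
  R: turn right, now facing East
  F4: move forward 4, now at (row=0, col=9)
  F5: move forward 2/5 (blocked), now at (row=0, col=11)
  F5: move forward 0/5 (blocked), now at (row=0, col=11)
  L: turn left, now facing North
  L: turn left, now facing West
  L: turn left, now facing South
  R: turn right, now facing West
  F4: move forward 4, now at (row=0, col=7)
  L: turn left, now facing South
  F4: move forward 4, now at (row=4, col=7)
Final: (row=4, col=7), facing South

Answer: Final position: (row=4, col=7), facing South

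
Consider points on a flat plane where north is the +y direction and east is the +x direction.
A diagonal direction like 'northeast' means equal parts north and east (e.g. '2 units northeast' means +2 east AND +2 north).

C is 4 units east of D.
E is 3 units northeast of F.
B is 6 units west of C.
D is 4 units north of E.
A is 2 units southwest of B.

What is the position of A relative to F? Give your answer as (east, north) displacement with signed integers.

Answer: A is at (east=-1, north=5) relative to F.

Derivation:
Place F at the origin (east=0, north=0).
  E is 3 units northeast of F: delta (east=+3, north=+3); E at (east=3, north=3).
  D is 4 units north of E: delta (east=+0, north=+4); D at (east=3, north=7).
  C is 4 units east of D: delta (east=+4, north=+0); C at (east=7, north=7).
  B is 6 units west of C: delta (east=-6, north=+0); B at (east=1, north=7).
  A is 2 units southwest of B: delta (east=-2, north=-2); A at (east=-1, north=5).
Therefore A relative to F: (east=-1, north=5).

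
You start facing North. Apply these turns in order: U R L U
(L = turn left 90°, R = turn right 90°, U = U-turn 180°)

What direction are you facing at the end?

Start: North
  U (U-turn (180°)) -> South
  R (right (90° clockwise)) -> West
  L (left (90° counter-clockwise)) -> South
  U (U-turn (180°)) -> North
Final: North

Answer: Final heading: North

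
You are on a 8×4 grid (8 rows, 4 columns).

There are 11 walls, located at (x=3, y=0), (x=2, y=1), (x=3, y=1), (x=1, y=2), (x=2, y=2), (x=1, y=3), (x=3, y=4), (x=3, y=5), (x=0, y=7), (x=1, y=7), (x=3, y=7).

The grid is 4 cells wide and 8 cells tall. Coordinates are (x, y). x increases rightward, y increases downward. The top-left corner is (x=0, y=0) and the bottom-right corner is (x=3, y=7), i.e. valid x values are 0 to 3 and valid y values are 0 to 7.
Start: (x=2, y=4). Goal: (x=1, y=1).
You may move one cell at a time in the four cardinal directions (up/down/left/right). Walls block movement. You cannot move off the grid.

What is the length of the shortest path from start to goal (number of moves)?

BFS from (x=2, y=4) until reaching (x=1, y=1):
  Distance 0: (x=2, y=4)
  Distance 1: (x=2, y=3), (x=1, y=4), (x=2, y=5)
  Distance 2: (x=3, y=3), (x=0, y=4), (x=1, y=5), (x=2, y=6)
  Distance 3: (x=3, y=2), (x=0, y=3), (x=0, y=5), (x=1, y=6), (x=3, y=6), (x=2, y=7)
  Distance 4: (x=0, y=2), (x=0, y=6)
  Distance 5: (x=0, y=1)
  Distance 6: (x=0, y=0), (x=1, y=1)  <- goal reached here
One shortest path (6 moves): (x=2, y=4) -> (x=1, y=4) -> (x=0, y=4) -> (x=0, y=3) -> (x=0, y=2) -> (x=0, y=1) -> (x=1, y=1)

Answer: Shortest path length: 6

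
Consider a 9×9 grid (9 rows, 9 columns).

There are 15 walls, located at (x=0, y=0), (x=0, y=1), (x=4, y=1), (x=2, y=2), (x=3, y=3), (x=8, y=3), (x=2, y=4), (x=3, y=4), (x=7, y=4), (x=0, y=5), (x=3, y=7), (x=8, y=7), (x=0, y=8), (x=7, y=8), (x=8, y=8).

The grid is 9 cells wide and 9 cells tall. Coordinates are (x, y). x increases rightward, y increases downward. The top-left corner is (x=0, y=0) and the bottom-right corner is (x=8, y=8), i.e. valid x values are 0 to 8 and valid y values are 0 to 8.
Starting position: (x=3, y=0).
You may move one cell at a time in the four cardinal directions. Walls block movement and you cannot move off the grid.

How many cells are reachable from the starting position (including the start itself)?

BFS flood-fill from (x=3, y=0):
  Distance 0: (x=3, y=0)
  Distance 1: (x=2, y=0), (x=4, y=0), (x=3, y=1)
  Distance 2: (x=1, y=0), (x=5, y=0), (x=2, y=1), (x=3, y=2)
  Distance 3: (x=6, y=0), (x=1, y=1), (x=5, y=1), (x=4, y=2)
  Distance 4: (x=7, y=0), (x=6, y=1), (x=1, y=2), (x=5, y=2), (x=4, y=3)
  Distance 5: (x=8, y=0), (x=7, y=1), (x=0, y=2), (x=6, y=2), (x=1, y=3), (x=5, y=3), (x=4, y=4)
  Distance 6: (x=8, y=1), (x=7, y=2), (x=0, y=3), (x=2, y=3), (x=6, y=3), (x=1, y=4), (x=5, y=4), (x=4, y=5)
  Distance 7: (x=8, y=2), (x=7, y=3), (x=0, y=4), (x=6, y=4), (x=1, y=5), (x=3, y=5), (x=5, y=5), (x=4, y=6)
  Distance 8: (x=2, y=5), (x=6, y=5), (x=1, y=6), (x=3, y=6), (x=5, y=6), (x=4, y=7)
  Distance 9: (x=7, y=5), (x=0, y=6), (x=2, y=6), (x=6, y=6), (x=1, y=7), (x=5, y=7), (x=4, y=8)
  Distance 10: (x=8, y=5), (x=7, y=6), (x=0, y=7), (x=2, y=7), (x=6, y=7), (x=1, y=8), (x=3, y=8), (x=5, y=8)
  Distance 11: (x=8, y=4), (x=8, y=6), (x=7, y=7), (x=2, y=8), (x=6, y=8)
Total reachable: 66 (grid has 66 open cells total)

Answer: Reachable cells: 66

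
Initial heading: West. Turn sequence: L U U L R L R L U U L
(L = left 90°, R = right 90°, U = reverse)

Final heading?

Start: West
  L (left (90° counter-clockwise)) -> South
  U (U-turn (180°)) -> North
  U (U-turn (180°)) -> South
  L (left (90° counter-clockwise)) -> East
  R (right (90° clockwise)) -> South
  L (left (90° counter-clockwise)) -> East
  R (right (90° clockwise)) -> South
  L (left (90° counter-clockwise)) -> East
  U (U-turn (180°)) -> West
  U (U-turn (180°)) -> East
  L (left (90° counter-clockwise)) -> North
Final: North

Answer: Final heading: North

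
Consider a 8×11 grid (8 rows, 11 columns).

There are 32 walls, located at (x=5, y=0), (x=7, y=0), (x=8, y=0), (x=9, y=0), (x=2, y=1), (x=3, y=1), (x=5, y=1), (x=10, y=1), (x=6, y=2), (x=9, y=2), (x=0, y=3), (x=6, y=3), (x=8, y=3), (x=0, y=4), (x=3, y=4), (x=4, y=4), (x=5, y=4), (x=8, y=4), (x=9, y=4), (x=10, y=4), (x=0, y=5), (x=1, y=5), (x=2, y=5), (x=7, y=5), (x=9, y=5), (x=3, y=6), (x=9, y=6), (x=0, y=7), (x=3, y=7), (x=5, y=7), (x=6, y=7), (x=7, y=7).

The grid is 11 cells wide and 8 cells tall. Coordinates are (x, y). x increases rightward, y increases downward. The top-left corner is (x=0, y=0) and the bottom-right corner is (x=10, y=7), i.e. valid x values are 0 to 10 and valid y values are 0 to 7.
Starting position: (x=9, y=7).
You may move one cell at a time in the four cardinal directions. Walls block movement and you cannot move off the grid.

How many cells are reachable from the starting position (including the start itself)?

BFS flood-fill from (x=9, y=7):
  Distance 0: (x=9, y=7)
  Distance 1: (x=8, y=7), (x=10, y=7)
  Distance 2: (x=8, y=6), (x=10, y=6)
  Distance 3: (x=8, y=5), (x=10, y=5), (x=7, y=6)
  Distance 4: (x=6, y=6)
  Distance 5: (x=6, y=5), (x=5, y=6)
  Distance 6: (x=6, y=4), (x=5, y=5), (x=4, y=6)
  Distance 7: (x=7, y=4), (x=4, y=5), (x=4, y=7)
  Distance 8: (x=7, y=3), (x=3, y=5)
  Distance 9: (x=7, y=2)
  Distance 10: (x=7, y=1), (x=8, y=2)
  Distance 11: (x=6, y=1), (x=8, y=1)
  Distance 12: (x=6, y=0), (x=9, y=1)
Total reachable: 26 (grid has 56 open cells total)

Answer: Reachable cells: 26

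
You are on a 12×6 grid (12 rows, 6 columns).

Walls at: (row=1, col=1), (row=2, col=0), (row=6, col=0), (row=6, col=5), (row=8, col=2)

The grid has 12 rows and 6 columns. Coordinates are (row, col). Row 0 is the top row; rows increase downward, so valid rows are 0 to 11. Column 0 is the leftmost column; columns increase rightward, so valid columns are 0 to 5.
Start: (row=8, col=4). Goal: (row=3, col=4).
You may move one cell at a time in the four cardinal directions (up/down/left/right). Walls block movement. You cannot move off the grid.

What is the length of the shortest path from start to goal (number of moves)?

Answer: Shortest path length: 5

Derivation:
BFS from (row=8, col=4) until reaching (row=3, col=4):
  Distance 0: (row=8, col=4)
  Distance 1: (row=7, col=4), (row=8, col=3), (row=8, col=5), (row=9, col=4)
  Distance 2: (row=6, col=4), (row=7, col=3), (row=7, col=5), (row=9, col=3), (row=9, col=5), (row=10, col=4)
  Distance 3: (row=5, col=4), (row=6, col=3), (row=7, col=2), (row=9, col=2), (row=10, col=3), (row=10, col=5), (row=11, col=4)
  Distance 4: (row=4, col=4), (row=5, col=3), (row=5, col=5), (row=6, col=2), (row=7, col=1), (row=9, col=1), (row=10, col=2), (row=11, col=3), (row=11, col=5)
  Distance 5: (row=3, col=4), (row=4, col=3), (row=4, col=5), (row=5, col=2), (row=6, col=1), (row=7, col=0), (row=8, col=1), (row=9, col=0), (row=10, col=1), (row=11, col=2)  <- goal reached here
One shortest path (5 moves): (row=8, col=4) -> (row=7, col=4) -> (row=6, col=4) -> (row=5, col=4) -> (row=4, col=4) -> (row=3, col=4)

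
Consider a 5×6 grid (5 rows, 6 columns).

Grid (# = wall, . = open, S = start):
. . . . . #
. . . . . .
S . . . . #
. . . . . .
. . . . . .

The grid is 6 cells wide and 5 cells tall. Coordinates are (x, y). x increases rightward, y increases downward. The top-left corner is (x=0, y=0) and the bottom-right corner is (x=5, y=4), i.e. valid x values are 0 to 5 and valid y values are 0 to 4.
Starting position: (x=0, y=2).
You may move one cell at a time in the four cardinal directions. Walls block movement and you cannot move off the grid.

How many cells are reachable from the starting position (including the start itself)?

BFS flood-fill from (x=0, y=2):
  Distance 0: (x=0, y=2)
  Distance 1: (x=0, y=1), (x=1, y=2), (x=0, y=3)
  Distance 2: (x=0, y=0), (x=1, y=1), (x=2, y=2), (x=1, y=3), (x=0, y=4)
  Distance 3: (x=1, y=0), (x=2, y=1), (x=3, y=2), (x=2, y=3), (x=1, y=4)
  Distance 4: (x=2, y=0), (x=3, y=1), (x=4, y=2), (x=3, y=3), (x=2, y=4)
  Distance 5: (x=3, y=0), (x=4, y=1), (x=4, y=3), (x=3, y=4)
  Distance 6: (x=4, y=0), (x=5, y=1), (x=5, y=3), (x=4, y=4)
  Distance 7: (x=5, y=4)
Total reachable: 28 (grid has 28 open cells total)

Answer: Reachable cells: 28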